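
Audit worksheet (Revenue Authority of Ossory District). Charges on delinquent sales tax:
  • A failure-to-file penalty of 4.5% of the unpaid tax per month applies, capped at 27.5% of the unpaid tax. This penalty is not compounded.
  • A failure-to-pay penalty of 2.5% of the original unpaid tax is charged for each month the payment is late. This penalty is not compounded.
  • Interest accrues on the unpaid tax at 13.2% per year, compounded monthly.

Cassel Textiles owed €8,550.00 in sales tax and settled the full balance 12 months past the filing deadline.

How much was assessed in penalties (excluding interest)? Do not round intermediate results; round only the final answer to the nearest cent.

Failure-to-file: 12 × 4.5% × €8,550.00 = €4,617.00, capped at 27.5% × €8,550.00 = €2,351.25
Failure-to-pay penalty: 12 × 2.5% × €8,550.00 = €2,565.00
Total penalty = €2,351.25 + €2,565.00 = €4,916.25

€4,916.25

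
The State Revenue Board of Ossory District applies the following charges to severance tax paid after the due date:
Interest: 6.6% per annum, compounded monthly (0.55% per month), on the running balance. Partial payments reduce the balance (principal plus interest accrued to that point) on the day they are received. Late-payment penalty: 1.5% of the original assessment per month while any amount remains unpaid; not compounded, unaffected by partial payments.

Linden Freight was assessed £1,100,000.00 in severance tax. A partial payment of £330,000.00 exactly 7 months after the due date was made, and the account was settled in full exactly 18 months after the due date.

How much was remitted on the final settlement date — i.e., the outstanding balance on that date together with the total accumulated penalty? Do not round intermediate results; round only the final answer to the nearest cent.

£1,160,620.34

Balance at month 7: £1,100,000.0000 × (1 + 0.0055)^7 = £1,143,055.2158…
After £330,000.00 payment: £1,143,055.2158… − £330,000.00 = £813,055.2158…
Balance at month 18: £813,055.2158… × (1 + 0.0055)^11 = £863,620.3443…
Penalty: 18 × 1.5% × £1,100,000.00 = £297,000.00
Final settlement = outstanding balance + penalty = £863,620.3443… + £297,000.00 = £1,160,620.34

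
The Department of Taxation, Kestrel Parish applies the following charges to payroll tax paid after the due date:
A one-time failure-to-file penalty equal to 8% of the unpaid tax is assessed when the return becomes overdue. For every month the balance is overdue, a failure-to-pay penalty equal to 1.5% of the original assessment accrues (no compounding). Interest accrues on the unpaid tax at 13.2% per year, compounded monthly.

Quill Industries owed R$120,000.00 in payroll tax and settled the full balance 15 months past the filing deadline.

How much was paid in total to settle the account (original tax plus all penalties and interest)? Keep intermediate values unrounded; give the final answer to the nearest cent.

R$177,999.73

Failure-to-file penalty: 8% × R$120,000.00 = R$9,600.00
Failure-to-pay penalty = 1.5% × R$120,000.00 × 15 mo = R$27,000.00
Interest (13.2%/yr ÷ 12 = 1.1%/month): R$120,000.00 × ((1 + 0.011)^15 − 1) = R$21,399.7299…
Total = R$120,000.00 + R$36,600.0000 + R$21,399.7299… = R$177,999.73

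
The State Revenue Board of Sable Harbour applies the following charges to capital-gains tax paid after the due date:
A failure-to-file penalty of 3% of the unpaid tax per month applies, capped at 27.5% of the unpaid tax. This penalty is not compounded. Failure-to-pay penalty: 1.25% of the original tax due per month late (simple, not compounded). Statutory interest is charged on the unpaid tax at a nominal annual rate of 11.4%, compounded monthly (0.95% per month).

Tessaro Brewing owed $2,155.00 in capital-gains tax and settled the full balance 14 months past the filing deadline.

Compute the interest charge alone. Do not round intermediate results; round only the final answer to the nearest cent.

$305.00

Interest: $2,155.00 × ((1 + 0.0095)^14 − 1) = $2,155.00 × 0.1415331… = $305.0039…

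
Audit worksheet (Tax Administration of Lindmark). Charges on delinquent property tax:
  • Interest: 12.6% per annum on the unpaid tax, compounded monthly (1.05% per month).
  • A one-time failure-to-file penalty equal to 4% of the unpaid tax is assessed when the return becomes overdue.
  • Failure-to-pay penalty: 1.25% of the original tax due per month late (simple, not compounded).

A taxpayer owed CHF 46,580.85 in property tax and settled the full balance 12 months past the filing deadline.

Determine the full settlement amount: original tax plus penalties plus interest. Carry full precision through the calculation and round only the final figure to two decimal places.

CHF 61,651.49

Failure-to-file penalty: 4% × CHF 46,580.85 = CHF 1,863.23…
Failure-to-pay penalty: 12 × 1.25% × CHF 46,580.85 = CHF 6,987.13…
Interest: CHF 46,580.85 × ((1 + 0.0105)^12 − 1) = CHF 46,580.85 × 0.1335373… = CHF 6,220.2808…
Total = CHF 46,580.85 + CHF 8,850.3615 + CHF 6,220.2808… = CHF 61,651.49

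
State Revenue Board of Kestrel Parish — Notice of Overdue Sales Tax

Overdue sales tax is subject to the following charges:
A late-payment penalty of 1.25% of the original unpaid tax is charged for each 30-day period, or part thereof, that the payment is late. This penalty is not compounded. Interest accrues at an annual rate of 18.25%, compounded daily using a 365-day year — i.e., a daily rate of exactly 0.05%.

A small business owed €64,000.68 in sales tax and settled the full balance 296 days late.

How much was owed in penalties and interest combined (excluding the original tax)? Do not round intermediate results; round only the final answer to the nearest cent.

€18,206.27

Penalty periods: ⌈296/30⌉ = 10; penalty = 10 × 1.25% × €64,000.68 = €8,000.09…
Interest: €64,000.68 × ((1 + 0.0005)^296 − 1) = €64,000.68 × 0.15947001… = €10,206.1890…
Penalties + interest = €8,000.0850 + €10,206.1890… = €18,206.27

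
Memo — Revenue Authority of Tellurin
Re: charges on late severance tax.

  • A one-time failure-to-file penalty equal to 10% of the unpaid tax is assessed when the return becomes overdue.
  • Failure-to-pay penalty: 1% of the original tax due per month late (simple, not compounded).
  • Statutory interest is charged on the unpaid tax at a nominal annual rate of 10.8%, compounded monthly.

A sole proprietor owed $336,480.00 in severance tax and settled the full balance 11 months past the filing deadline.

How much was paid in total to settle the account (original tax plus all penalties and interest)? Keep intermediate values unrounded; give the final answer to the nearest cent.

Failure-to-file penalty: 10% × $336,480.00 = $33,648.00
Failure-to-pay penalty = 1% × $336,480.00 × 11 mo = $37,012.80
Interest (10.8%/yr ÷ 12 = 0.9%/month): $336,480.00 × ((1 + 0.009)^11 − 1) = $34,851.7497…
Total = $336,480.00 + $70,660.8000 + $34,851.7497… = $441,992.55

$441,992.55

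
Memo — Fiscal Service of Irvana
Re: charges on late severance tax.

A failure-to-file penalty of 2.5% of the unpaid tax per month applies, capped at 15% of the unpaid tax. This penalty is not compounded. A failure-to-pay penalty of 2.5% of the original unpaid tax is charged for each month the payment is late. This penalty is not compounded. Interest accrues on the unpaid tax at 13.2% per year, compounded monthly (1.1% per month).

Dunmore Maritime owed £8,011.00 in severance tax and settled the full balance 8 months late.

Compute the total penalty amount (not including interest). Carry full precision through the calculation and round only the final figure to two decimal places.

Failure-to-file: 8 × 2.5% × £8,011.00 = £1,602.20, capped at 15% × £8,011.00 = £1,201.65
Failure-to-pay penalty = 2.5% × £8,011.00 × 8 mo = £1,602.20
Total penalty = £1,201.65 + £1,602.20 = £2,803.85

£2,803.85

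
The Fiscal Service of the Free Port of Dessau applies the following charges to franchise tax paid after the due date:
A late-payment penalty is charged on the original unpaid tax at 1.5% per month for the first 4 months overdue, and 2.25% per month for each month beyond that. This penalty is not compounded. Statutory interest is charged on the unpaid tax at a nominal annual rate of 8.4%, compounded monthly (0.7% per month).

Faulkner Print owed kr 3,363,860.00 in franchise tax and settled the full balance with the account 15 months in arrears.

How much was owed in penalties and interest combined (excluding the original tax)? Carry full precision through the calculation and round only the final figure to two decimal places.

kr 1,405,435.49

Penalty, months 1–4: 4 × 1.5% × kr 3,363,860.00 = kr 201,831.60
Penalty, months 5–15: 11 × 2.25% × kr 3,363,860.00 = kr 832,555.35
Interest: kr 3,363,860.00 × ((1 + 0.007)^15 − 1) = kr 3,363,860.00 × 0.1103044… = kr 371,048.5369…
Penalties + interest = kr 1,034,386.9500 + kr 371,048.5369… = kr 1,405,435.49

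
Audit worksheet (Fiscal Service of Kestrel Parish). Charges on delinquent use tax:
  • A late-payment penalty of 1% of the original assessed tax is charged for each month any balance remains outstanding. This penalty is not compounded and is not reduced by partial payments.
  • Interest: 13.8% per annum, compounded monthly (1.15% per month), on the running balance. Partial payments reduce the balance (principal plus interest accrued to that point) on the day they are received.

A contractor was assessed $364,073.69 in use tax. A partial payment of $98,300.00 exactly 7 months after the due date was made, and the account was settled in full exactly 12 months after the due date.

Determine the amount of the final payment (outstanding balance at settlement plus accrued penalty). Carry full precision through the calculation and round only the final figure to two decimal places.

Balance at month 7: $364,073.6900 × (1 + 0.0115)^7 = $394,412.3500…
After $98,300.00 payment: $394,412.3500… − $98,300.00 = $296,112.3500…
Balance at month 12: $296,112.3500… × (1 + 0.0115)^5 = $313,534.9481…
Penalty: 12 × 1% × $364,073.69 = $43,688.84…
Final settlement = outstanding balance + penalty = $313,534.9481… + $43,688.84… = $357,223.79

$357,223.79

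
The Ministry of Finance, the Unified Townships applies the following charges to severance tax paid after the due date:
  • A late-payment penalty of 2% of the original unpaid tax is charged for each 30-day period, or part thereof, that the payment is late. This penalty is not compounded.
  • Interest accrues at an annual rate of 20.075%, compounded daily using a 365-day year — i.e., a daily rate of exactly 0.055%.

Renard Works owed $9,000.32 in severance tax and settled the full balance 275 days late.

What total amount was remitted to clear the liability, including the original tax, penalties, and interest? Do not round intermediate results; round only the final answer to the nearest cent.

Penalty periods: ⌈275/30⌉ = 10; penalty = 10 × 2% × $9,000.32 = $1,800.06…
Interest: $9,000.32 × ((1 + 0.00055)^275 − 1) = $9,000.32 × 0.16323908… = $1,469.2039…
Total = $9,000.32 + $1,800.0640 + $1,469.2039… = $12,269.59

$12,269.59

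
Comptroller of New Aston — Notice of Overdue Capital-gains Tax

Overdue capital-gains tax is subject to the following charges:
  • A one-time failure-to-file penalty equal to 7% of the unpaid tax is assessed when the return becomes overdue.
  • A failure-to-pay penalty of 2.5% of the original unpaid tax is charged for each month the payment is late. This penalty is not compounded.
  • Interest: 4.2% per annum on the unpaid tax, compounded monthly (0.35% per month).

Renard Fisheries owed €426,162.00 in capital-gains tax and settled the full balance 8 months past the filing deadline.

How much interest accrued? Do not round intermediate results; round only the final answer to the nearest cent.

€12,079.74

Interest: €426,162.00 × ((1 + 0.0035)^8 − 1) = €426,162.00 × 0.0283454… = €12,079.7373…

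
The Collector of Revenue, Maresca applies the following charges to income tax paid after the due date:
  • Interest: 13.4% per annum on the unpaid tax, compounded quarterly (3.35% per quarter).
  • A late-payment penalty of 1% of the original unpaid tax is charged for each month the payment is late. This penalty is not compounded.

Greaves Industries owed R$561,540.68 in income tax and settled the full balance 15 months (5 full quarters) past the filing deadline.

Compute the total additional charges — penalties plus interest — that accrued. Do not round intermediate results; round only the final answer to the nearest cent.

Late-payment penalty: 15 × 1% × R$561,540.68 = R$84,231.10…
Interest: R$561,540.68 × ((1 + 0.0335)^5 − 1) = R$561,540.68 × 0.1791048… = R$100,574.6273…
Penalties + interest = R$84,231.1020 + R$100,574.6273… = R$184,805.73

R$184,805.73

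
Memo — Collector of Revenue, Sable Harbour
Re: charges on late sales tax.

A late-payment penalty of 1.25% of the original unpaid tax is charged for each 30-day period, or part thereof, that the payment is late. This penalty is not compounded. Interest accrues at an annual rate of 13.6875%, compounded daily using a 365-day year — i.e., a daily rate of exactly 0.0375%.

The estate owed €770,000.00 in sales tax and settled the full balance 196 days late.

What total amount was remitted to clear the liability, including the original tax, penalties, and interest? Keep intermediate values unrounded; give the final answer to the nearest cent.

Penalty periods: ⌈196/30⌉ = 7; penalty = 7 × 1.25% × €770,000.00 = €67,375.00
Interest: €770,000.00 × ((1 + 0.000375)^196 − 1) = €770,000.00 × 0.07625371… = €58,715.3553…
Total = €770,000.00 + €67,375.0000 + €58,715.3553… = €896,090.36

€896,090.36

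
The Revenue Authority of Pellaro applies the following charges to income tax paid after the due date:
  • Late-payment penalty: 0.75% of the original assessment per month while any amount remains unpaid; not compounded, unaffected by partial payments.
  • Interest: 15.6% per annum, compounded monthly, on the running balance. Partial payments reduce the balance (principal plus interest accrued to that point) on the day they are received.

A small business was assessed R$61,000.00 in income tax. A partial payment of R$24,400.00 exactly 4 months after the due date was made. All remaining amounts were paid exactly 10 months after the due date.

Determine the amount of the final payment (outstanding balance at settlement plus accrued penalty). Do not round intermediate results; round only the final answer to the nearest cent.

R$47,619.22

Monthly rate = 15.6% ÷ 12 = 1.3%
Balance at month 4: R$61,000.0000 × (1 + 0.013)^4 = R$64,234.3918…
After R$24,400.00 payment: R$64,234.3918… − R$24,400.00 = R$39,834.3918…
Balance at month 10: R$39,834.3918… × (1 + 0.013)^6 = R$43,044.2220…
Penalty: 10 × 0.75% × R$61,000.00 = R$4,575.00
Final settlement = outstanding balance + penalty = R$43,044.2220… + R$4,575.00 = R$47,619.22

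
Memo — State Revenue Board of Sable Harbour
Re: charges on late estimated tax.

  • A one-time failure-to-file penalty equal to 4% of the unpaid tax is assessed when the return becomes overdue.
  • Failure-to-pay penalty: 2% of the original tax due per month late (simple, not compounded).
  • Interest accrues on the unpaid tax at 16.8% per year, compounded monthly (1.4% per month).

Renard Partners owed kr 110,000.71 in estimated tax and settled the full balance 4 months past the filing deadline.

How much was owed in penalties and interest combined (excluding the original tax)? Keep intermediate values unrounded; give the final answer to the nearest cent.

kr 19,490.70

Failure-to-file penalty: 4% × kr 110,000.71 = kr 4,400.03…
Failure-to-pay penalty = 2% × kr 110,000.71 × 4 mo = kr 8,800.06…
Interest: kr 110,000.71 × ((1 + 0.014)^4 − 1) = kr 110,000.71 × 0.0571870… = kr 6,290.6122…
Penalties + interest = kr 13,200.0852 + kr 6,290.6122… = kr 19,490.70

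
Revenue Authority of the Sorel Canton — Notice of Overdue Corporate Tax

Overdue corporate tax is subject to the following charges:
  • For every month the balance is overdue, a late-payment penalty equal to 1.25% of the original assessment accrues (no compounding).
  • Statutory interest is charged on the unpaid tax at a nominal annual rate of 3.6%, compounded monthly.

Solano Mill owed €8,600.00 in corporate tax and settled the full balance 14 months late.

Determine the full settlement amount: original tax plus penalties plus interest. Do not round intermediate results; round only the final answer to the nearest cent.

Late-payment penalty = 1.25% × €8,600.00 × 14 mo = €1,505.00
Interest (3.6%/yr ÷ 12 = 0.3%/month): €8,600.00 × ((1 + 0.003)^14 − 1) = €368.3286…
Total = €8,600.00 + €1,505.0000 + €368.3286… = €10,473.33

€10,473.33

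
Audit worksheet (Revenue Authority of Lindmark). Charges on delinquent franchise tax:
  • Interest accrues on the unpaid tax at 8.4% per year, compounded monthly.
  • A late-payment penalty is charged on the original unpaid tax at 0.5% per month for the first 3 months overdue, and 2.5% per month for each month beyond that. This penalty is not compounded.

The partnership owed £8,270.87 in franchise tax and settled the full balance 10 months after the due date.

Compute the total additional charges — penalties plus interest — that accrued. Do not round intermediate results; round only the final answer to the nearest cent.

Penalty, months 1–3: 3 × 0.5% × £8,270.87 = £124.06…
Penalty, months 4–10: 7 × 2.5% × £8,270.87 = £1,447.40…
Interest (8.4%/yr ÷ 12 = 0.7%/month): £8,270.87 × ((1 + 0.007)^10 − 1) = £597.5428…
Penalties + interest = £1,571.4653 + £597.5428… = £2,169.01

£2,169.01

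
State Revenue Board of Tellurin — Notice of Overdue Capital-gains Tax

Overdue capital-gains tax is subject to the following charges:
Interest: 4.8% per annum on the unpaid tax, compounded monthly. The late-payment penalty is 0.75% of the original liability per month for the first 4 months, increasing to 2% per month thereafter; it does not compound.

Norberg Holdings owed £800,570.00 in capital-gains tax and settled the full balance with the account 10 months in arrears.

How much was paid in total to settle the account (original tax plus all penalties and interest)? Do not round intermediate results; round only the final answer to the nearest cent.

Penalty, months 1–4: 4 × 0.75% × £800,570.00 = £24,017.10
Penalty, months 5–10: 6 × 2% × £800,570.00 = £96,068.40
Interest (4.8%/yr ÷ 12 = 0.4%/month): £800,570.00 × ((1 + 0.004)^10 − 1) = £32,605.4020…
Total = £800,570.00 + £120,085.5000 + £32,605.4020… = £953,260.90

£953,260.90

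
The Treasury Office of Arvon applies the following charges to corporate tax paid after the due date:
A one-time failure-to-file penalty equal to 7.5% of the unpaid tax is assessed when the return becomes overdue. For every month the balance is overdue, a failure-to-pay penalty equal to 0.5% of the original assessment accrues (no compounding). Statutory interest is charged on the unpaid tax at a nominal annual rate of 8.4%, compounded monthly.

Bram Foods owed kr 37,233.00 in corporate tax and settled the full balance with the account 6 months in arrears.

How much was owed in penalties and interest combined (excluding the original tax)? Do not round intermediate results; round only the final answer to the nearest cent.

kr 5,500.87

Failure-to-file penalty: 7.5% × kr 37,233.00 = kr 2,792.48…
Failure-to-pay penalty: 6 × 0.5% × kr 37,233.00 = kr 1,116.99
Interest (8.4%/yr ÷ 12 = 0.7%/month): kr 37,233.00 × ((1 + 0.007)^6 − 1) = kr 1,591.4090…
Penalties + interest = kr 3,909.4650 + kr 1,591.4090… = kr 5,500.87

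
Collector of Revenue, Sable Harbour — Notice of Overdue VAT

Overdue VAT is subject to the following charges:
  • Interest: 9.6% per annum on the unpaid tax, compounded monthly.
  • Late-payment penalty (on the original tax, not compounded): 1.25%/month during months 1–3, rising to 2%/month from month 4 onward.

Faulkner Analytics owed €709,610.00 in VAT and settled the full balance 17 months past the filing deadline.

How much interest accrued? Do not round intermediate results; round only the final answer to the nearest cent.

Interest (9.6%/yr ÷ 12 = 0.8%/month): €709,610.00 × ((1 + 0.008)^17 − 1) = €102,937.5271…

€102,937.53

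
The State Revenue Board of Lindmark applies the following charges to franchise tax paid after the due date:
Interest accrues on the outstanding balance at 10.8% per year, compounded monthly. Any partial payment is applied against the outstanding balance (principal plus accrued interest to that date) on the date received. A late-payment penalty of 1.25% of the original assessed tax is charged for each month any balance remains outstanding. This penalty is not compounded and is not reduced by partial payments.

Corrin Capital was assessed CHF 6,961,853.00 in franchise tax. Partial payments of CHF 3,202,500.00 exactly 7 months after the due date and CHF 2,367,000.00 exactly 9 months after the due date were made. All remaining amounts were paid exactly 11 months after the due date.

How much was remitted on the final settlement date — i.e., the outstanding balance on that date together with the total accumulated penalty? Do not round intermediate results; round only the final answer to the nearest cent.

CHF 2,911,045.46

Monthly rate = 10.8% ÷ 12 = 0.9%
Balance at month 7: CHF 6,961,853.0000 × (1 + 0.009)^7 = CHF 7,412,471.0900…
After CHF 3,202,500.00 payment: CHF 7,412,471.0900… − CHF 3,202,500.00 = CHF 4,209,971.0900…
Balance at month 9: CHF 4,209,971.0900… × (1 + 0.009)^2 = CHF 4,286,091.5773…
After CHF 2,367,000.00 payment: CHF 4,286,091.5773… − CHF 2,367,000.00 = CHF 1,919,091.5773…
Balance at month 11: CHF 1,919,091.5773… × (1 + 0.009)^2 = CHF 1,953,790.6721…
Penalty: 11 × 1.25% × CHF 6,961,853.00 = CHF 957,254.79…
Final settlement = outstanding balance + penalty = CHF 1,953,790.6721… + CHF 957,254.79… = CHF 2,911,045.46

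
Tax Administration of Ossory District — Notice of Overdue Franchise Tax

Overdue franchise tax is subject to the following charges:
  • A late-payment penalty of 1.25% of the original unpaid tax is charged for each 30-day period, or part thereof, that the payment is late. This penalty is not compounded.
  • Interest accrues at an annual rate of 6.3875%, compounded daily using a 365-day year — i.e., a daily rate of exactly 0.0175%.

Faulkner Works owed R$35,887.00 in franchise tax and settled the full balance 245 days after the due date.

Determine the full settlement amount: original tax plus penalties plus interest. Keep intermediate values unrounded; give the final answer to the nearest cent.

Penalty periods: ⌈245/30⌉ = 9; penalty = 9 × 1.25% × R$35,887.00 = R$4,037.29…
Interest: R$35,887.00 × ((1 + 0.000175)^245 − 1) = R$35,887.00 × 0.04380350… = R$1,571.9760…
Total = R$35,887.00 + R$4,037.2875 + R$1,571.9760… = R$41,496.26

R$41,496.26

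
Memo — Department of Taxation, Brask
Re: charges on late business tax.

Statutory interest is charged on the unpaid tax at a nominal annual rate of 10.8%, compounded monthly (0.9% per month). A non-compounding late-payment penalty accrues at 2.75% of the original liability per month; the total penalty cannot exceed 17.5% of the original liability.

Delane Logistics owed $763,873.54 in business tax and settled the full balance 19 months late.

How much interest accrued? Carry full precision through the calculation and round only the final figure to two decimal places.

Interest: $763,873.54 × ((1 + 0.009)^19 − 1) = $763,873.54 × 0.1855835… = $141,762.3501…

$141,762.35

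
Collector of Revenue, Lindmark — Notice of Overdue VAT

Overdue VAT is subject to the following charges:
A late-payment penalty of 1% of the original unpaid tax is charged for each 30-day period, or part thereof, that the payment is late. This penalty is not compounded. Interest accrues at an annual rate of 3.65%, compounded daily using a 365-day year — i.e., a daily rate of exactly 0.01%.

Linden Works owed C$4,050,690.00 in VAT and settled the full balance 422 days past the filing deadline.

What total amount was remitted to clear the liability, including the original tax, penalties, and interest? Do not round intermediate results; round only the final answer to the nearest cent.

C$4,832,881.79

Penalty periods: ⌈422/30⌉ = 15; penalty = 15 × 1% × C$4,050,690.00 = C$607,603.50
Interest: C$4,050,690.00 × ((1 + 0.0001)^422 − 1) = C$4,050,690.00 × 0.04310088… = C$174,588.2943…
Total = C$4,050,690.00 + C$607,603.5000 + C$174,588.2943… = C$4,832,881.79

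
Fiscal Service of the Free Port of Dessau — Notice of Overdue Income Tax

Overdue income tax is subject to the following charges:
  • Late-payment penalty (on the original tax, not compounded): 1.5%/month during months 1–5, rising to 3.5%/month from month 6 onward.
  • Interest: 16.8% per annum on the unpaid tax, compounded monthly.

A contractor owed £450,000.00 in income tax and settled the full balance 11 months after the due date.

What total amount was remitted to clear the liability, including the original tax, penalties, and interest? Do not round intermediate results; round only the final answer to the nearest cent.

Penalty, months 1–5: 5 × 1.5% × £450,000.00 = £33,750.00
Penalty, months 6–11: 6 × 3.5% × £450,000.00 = £94,500.00
Interest (16.8%/yr ÷ 12 = 1.4%/month): £450,000.00 × ((1 + 0.014)^11 − 1) = £74,360.5602…
Total = £450,000.00 + £128,250.0000 + £74,360.5602… = £652,610.56

£652,610.56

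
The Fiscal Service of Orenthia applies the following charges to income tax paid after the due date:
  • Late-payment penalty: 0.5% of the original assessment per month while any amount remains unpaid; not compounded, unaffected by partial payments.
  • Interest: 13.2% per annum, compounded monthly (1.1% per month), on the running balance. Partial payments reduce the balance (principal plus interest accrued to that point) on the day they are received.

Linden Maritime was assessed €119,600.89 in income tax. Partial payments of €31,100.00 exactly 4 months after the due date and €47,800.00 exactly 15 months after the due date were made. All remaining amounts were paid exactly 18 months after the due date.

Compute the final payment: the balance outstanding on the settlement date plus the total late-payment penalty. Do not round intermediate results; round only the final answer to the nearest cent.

€70,753.35

Balance at month 4: €119,600.8900 × (1 + 0.011)^4 = €124,950.7979…
After €31,100.00 payment: €124,950.7979… − €31,100.00 = €93,850.7979…
Balance at month 15: €93,850.7979… × (1 + 0.011)^11 = €105,852.3931…
After €47,800.00 payment: €105,852.3931… − €47,800.00 = €58,052.3931…
Balance at month 18: €58,052.3931… × (1 + 0.011)^3 = €59,989.2723…
Penalty: 18 × 0.5% × €119,600.89 = €10,764.08…
Final settlement = outstanding balance + penalty = €59,989.2723… + €10,764.08… = €70,753.35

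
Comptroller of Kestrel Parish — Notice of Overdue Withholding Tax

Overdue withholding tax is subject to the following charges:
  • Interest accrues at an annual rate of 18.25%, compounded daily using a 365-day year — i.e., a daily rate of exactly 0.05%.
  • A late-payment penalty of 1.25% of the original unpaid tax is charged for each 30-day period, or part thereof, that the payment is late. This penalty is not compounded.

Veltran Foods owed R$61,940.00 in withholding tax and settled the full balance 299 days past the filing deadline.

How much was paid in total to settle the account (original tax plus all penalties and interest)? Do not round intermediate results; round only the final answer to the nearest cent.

R$79,667.85

Penalty periods: ⌈299/30⌉ = 10; penalty = 10 × 1.25% × R$61,940.00 = R$7,742.50
Interest: R$61,940.00 × ((1 + 0.0005)^299 − 1) = R$61,940.00 × 0.16121008… = R$9,985.3526…
Total = R$61,940.00 + R$7,742.5000 + R$9,985.3526… = R$79,667.85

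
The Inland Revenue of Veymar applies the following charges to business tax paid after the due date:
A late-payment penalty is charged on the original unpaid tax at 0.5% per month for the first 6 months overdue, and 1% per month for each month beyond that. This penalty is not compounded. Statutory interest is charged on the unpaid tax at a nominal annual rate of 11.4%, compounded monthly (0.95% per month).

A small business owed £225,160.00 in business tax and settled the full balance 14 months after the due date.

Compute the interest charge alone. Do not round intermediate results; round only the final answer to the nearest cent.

Interest: £225,160.00 × ((1 + 0.0095)^14 − 1) = £225,160.00 × 0.1415331… = £31,867.6029…

£31,867.60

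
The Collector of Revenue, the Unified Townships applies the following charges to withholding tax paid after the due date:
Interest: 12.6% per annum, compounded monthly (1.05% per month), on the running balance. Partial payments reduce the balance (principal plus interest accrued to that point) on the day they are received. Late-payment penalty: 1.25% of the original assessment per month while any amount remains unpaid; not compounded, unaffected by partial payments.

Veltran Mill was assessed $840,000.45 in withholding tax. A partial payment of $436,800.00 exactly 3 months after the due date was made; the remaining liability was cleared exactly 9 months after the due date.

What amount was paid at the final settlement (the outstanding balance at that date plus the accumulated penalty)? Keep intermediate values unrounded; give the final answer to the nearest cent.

$552,246.54

Balance at month 3: $840,000.4500 × (1 + 0.0105)^3 = $866,739.2667…
After $436,800.00 payment: $866,739.2667… − $436,800.00 = $429,939.2667…
Balance at month 9: $429,939.2667… × (1 + 0.0105)^6 = $457,746.4855…
Penalty: 9 × 1.25% × $840,000.45 = $94,500.05…
Final settlement = outstanding balance + penalty = $457,746.4855… + $94,500.05… = $552,246.54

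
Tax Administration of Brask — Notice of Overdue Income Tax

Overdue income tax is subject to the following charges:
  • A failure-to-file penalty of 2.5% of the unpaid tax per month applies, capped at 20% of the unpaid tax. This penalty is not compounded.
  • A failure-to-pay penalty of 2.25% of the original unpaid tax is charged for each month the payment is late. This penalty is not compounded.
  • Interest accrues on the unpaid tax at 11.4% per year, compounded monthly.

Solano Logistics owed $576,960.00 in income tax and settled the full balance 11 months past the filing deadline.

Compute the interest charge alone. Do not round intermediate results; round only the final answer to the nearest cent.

$63,239.40

Interest (11.4%/yr ÷ 12 = 0.95%/month): $576,960.00 × ((1 + 0.0095)^11 − 1) = $63,239.3975…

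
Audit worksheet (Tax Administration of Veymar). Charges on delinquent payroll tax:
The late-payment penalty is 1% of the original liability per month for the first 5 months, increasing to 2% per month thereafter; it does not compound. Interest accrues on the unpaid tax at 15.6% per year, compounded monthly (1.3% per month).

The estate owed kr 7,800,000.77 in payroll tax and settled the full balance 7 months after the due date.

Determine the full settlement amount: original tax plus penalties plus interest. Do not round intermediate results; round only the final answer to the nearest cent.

kr 9,240,090.75

Penalty, months 1–5: 5 × 1% × kr 7,800,000.77 = kr 390,000.04…
Penalty, months 6–7: 2 × 2% × kr 7,800,000.77 = kr 312,000.03…
Interest: kr 7,800,000.77 × ((1 + 0.013)^7 − 1) = kr 7,800,000.77 × 0.0946269… = kr 738,089.9121…
Total = kr 7,800,000.77 + kr 702,000.0693 + kr 738,089.9121… = kr 9,240,090.75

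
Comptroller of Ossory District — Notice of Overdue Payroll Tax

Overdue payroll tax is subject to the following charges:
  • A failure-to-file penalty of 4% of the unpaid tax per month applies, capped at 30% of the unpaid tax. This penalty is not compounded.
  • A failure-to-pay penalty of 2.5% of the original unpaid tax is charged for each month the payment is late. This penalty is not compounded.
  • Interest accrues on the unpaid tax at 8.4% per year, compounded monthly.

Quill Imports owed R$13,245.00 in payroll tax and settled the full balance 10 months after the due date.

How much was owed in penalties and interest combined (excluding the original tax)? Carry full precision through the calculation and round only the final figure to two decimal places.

Failure-to-file: 10 × 4% × R$13,245.00 = R$5,298.00, capped at 30% × R$13,245.00 = R$3,973.50
Failure-to-pay penalty: 10 × 2.5% × R$13,245.00 = R$3,311.25
Interest (8.4%/yr ÷ 12 = 0.7%/month): R$13,245.00 × ((1 + 0.007)^10 − 1) = R$956.9071…
Penalties + interest = R$7,284.7500 + R$956.9071… = R$8,241.66

R$8,241.66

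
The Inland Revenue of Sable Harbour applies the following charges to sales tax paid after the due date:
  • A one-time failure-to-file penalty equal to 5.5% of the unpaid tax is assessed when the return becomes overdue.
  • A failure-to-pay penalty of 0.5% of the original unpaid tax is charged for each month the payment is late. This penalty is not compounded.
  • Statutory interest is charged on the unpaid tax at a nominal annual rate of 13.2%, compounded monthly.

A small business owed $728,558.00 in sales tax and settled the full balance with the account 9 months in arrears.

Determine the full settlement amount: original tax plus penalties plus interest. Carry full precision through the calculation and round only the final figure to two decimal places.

$876,797.46

Failure-to-file penalty: 5.5% × $728,558.00 = $40,070.69
Failure-to-pay penalty: 9 × 0.5% × $728,558.00 = $32,785.11
Interest (13.2%/yr ÷ 12 = 1.1%/month): $728,558.00 × ((1 + 0.011)^9 − 1) = $75,383.6553…
Total = $728,558.00 + $72,855.8000 + $75,383.6553… = $876,797.46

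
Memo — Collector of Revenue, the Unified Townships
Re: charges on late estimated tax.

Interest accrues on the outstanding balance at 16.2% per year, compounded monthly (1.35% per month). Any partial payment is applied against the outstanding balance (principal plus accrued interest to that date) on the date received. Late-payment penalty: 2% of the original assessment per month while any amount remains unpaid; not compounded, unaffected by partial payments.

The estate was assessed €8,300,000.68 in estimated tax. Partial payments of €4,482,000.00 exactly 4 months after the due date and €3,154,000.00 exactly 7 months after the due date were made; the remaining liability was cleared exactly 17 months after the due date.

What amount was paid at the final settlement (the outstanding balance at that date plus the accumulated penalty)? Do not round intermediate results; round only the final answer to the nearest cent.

Balance at month 4: €8,300,000.6800 × (1 + 0.0135)^4 = €8,757,358.7276…
After €4,482,000.00 payment: €8,757,358.7276… − €4,482,000.00 = €4,275,358.7276…
Balance at month 7: €4,275,358.7276… × (1 + 0.0135)^3 = €4,450,858.8274…
After €3,154,000.00 payment: €4,450,858.8274… − €3,154,000.00 = €1,296,858.8274…
Balance at month 17: €1,296,858.8274… × (1 + 0.0135)^10 = €1,482,962.7177…
Penalty: 17 × 2% × €8,300,000.68 = €2,822,000.23…
Final settlement = outstanding balance + penalty = €1,482,962.7177… + €2,822,000.23… = €4,304,962.95

€4,304,962.95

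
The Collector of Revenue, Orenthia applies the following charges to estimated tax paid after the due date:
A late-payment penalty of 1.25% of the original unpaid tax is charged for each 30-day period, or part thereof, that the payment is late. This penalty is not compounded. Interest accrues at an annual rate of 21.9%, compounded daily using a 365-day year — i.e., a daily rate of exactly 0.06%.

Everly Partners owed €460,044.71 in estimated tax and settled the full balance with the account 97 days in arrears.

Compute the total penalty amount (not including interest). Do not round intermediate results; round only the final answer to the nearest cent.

€23,002.24

Penalty periods: ⌈97/30⌉ = 4; penalty = 4 × 1.25% × €460,044.71 = €23,002.24…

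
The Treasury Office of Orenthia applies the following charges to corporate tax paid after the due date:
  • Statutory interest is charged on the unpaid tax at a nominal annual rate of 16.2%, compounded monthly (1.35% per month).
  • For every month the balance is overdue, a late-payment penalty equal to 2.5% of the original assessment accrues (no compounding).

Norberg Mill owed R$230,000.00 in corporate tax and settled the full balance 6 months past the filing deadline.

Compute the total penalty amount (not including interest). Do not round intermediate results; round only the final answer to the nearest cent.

R$34,500.00

Late-payment penalty = 2.5% × R$230,000.00 × 6 mo = R$34,500.00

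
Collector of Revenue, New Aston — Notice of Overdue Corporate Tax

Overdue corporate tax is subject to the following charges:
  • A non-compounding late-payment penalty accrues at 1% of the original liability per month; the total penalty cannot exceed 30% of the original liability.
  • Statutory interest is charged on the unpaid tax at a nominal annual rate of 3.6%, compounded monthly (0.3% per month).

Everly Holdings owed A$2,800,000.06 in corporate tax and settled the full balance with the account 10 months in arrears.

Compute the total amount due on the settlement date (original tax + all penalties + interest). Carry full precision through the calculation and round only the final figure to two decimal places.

A$3,165,143.19

Penalty: 10 × 1% × A$2,800,000.06 = A$280,000.01… (below the 30% cap of A$840,000.02…)
Interest: A$2,800,000.06 × ((1 + 0.003)^10 − 1) = A$2,800,000.06 × 0.0304083… = A$85,143.1216…
Total = A$2,800,000.06 + A$280,000.0060 + A$85,143.1216… = A$3,165,143.19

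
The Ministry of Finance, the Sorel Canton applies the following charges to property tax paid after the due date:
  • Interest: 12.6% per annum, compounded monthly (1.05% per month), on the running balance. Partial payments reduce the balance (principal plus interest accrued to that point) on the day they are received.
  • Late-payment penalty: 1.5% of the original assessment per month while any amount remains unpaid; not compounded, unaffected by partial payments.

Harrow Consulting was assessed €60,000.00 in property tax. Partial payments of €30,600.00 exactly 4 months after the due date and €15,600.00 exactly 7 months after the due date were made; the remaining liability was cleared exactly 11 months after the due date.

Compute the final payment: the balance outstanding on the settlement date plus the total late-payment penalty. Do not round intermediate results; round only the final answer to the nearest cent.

€28,018.74

Balance at month 4: €60,000.0000 × (1 + 0.0105)^4 = €62,559.9686…
After €30,600.00 payment: €62,559.9686… − €30,600.00 = €31,959.9686…
Balance at month 7: €31,959.9686… × (1 + 0.0105)^3 = €32,977.3153…
After €15,600.00 payment: €32,977.3153… − €15,600.00 = €17,377.3153…
Balance at month 11: €17,377.3153… × (1 + 0.0105)^4 = €18,118.7383…
Penalty: 11 × 1.5% × €60,000.00 = €9,900.00
Final settlement = outstanding balance + penalty = €18,118.7383… + €9,900.00 = €28,018.74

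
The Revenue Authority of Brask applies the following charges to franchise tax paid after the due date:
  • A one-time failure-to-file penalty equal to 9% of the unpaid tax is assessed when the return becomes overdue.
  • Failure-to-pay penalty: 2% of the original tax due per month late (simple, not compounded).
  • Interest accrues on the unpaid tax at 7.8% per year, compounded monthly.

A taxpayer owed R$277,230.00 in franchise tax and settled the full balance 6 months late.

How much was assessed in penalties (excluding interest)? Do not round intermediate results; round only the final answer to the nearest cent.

Failure-to-file penalty: 9% × R$277,230.00 = R$24,950.70
Failure-to-pay penalty: 6 × 2% × R$277,230.00 = R$33,267.60
Total penalty = R$24,950.70 + R$33,267.60 = R$58,218.30

R$58,218.30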